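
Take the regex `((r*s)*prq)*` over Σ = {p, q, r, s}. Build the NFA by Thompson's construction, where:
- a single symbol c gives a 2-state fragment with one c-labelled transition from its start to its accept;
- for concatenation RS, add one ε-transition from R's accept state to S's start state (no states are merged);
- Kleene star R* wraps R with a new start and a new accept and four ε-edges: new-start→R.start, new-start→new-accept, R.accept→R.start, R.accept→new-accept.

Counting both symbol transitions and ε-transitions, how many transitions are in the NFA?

21

Bottom-up over the parse tree:
Each of the 5 symbol leaves contributes 1 transition (1 symbol, 0 ε).
  r* = 5 transitions (1 symbol, 4 ε)
  r*s = 7 transitions (2 symbol, 5 ε)
  (r*s)* = 11 transitions (2 symbol, 9 ε)
  (r*s)*prq = 17 transitions (5 symbol, 12 ε)
  ((r*s)*prq)* = 21 transitions (5 symbol, 16 ε)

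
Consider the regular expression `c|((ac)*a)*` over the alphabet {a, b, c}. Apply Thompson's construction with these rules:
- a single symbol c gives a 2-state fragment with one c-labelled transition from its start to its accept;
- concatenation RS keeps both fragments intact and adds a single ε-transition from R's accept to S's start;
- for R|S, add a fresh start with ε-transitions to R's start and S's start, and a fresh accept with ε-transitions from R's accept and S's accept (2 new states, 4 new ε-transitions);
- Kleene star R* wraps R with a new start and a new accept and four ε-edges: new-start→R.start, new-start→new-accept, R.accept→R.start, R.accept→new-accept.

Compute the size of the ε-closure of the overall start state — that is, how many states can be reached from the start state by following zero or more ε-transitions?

Work bottom-up. For each fragment F, track |ε-closure(F.start)| and whether F's accept lies in that closure (i.e. whether F accepts ε). A single-symbol fragment has closure size 1 and does not accept ε.
  ac : same as the first factor's closure: C = 1
  (ac)* : the star's fresh start ε-reaches both the body's start and the fresh accept: C = 2 + 1 = 3
  (ac)*a : the left operand accepts ε, so the closure extends into the next operand (via the concat ε-link); C = 3 + 1 = 4
  ((ac)*a)* : the star's fresh start ε-reaches both the body's start and the fresh accept: C = 2 + 4 = 6
  c|((ac)*a)* : new start ε-reaches every alternative's start; at least one alternative accepts ε, so the union's new accept is reached too: C = 1 + 1 + 6 + 1 = 9

9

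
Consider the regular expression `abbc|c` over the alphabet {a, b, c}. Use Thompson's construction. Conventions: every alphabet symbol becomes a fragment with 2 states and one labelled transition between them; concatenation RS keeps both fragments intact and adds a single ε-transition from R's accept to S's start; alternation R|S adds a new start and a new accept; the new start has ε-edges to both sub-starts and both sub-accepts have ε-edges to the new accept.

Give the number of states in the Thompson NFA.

Bottom-up over the parse tree:
Each of the 5 symbol leaves contributes a 2-state fragment.
  abbc → 8 states
  abbc|c → 12 states

12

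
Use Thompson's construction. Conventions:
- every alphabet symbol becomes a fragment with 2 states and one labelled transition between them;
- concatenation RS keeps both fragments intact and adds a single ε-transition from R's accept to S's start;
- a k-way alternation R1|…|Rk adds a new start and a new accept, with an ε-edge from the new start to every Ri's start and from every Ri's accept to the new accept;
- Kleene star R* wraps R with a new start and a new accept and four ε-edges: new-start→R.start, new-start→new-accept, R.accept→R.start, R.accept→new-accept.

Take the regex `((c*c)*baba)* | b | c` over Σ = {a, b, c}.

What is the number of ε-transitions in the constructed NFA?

23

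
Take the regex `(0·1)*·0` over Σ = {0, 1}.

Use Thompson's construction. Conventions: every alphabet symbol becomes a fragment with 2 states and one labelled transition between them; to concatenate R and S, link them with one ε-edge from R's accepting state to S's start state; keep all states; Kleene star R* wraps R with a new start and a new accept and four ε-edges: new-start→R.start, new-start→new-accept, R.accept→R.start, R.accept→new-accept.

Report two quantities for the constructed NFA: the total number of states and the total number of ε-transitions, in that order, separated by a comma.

8, 6

By structural recursion:
Each of the 3 symbol leaves contributes 2 states and 0 ε-transitions.
  0·1 — 4 states, 1 ε-transition
  (0·1)* — 6 states, 5 ε-transitions
  (0·1)*·0 — 8 states, 6 ε-transitions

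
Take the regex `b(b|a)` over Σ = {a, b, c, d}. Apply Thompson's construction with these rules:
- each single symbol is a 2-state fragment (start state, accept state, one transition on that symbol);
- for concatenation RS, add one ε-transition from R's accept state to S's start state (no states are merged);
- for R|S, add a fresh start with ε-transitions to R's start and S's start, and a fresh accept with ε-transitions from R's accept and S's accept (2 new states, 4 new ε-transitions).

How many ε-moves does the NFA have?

Recursing over subexpressions:
Each of the 3 symbol leaves contributes 0 ε-transitions.
  b|a → 4 ε-transitions
  b(b|a) → 5 ε-transitions

5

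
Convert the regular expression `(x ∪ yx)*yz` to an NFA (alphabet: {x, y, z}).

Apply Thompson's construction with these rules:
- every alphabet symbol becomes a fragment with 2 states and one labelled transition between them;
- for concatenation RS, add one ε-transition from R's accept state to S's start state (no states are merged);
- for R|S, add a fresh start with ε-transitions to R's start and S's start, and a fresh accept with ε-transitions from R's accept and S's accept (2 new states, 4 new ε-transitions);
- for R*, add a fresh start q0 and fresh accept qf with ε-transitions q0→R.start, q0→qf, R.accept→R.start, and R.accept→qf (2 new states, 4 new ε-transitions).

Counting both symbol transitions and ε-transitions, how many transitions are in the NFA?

Per subexpression:
Each of the 5 symbol leaves contributes 1 transition (1 symbol, 0 ε).
  yx = 3 transitions (2 symbol, 1 ε)
  x ∪ yx = 8 transitions (3 symbol, 5 ε)
  (x ∪ yx)* = 12 transitions (3 symbol, 9 ε)
  (x ∪ yx)*yz = 16 transitions (5 symbol, 11 ε)

16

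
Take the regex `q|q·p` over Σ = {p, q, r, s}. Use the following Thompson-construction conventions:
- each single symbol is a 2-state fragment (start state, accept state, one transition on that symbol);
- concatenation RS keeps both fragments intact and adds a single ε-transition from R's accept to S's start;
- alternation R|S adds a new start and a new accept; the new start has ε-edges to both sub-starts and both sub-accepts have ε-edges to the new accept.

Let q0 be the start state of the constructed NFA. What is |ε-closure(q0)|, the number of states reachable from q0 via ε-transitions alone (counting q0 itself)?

Work bottom-up. For each fragment F, track |ε-closure(F.start)| and whether F's accept lies in that closure (i.e. whether F accepts ε). A single-symbol fragment has closure size 1 and does not accept ε.
  q·p : same as the first factor's closure: |closure| = 1
  q|q·p : |closure| = 1 + 1 + 1 = 3 (the new accept is not ε-reachable since no branch accepts ε)

3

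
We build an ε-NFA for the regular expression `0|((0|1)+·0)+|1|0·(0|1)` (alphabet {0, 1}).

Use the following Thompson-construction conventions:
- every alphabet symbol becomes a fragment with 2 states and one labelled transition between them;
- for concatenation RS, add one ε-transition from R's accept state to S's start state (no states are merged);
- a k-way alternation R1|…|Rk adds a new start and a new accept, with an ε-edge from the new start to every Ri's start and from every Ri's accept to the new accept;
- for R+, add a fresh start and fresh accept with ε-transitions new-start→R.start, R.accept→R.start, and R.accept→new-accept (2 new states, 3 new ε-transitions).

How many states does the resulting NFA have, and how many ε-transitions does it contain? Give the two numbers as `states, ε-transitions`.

26, 24

Bottom-up over the parse tree:
Each of the 8 symbol leaves contributes 2 states and 0 ε-transitions.
  0|1 — 6 states, 4 ε-transitions
  (0|1)+ — 8 states, 7 ε-transitions
  (0|1)+·0 — 10 states, 8 ε-transitions
  ((0|1)+·0)+ — 12 states, 11 ε-transitions
  0|1 — 6 states, 4 ε-transitions
  0·(0|1) — 8 states, 5 ε-transitions
  0|((0|1)+·0)+|1|0·(0|1) — 26 states, 24 ε-transitions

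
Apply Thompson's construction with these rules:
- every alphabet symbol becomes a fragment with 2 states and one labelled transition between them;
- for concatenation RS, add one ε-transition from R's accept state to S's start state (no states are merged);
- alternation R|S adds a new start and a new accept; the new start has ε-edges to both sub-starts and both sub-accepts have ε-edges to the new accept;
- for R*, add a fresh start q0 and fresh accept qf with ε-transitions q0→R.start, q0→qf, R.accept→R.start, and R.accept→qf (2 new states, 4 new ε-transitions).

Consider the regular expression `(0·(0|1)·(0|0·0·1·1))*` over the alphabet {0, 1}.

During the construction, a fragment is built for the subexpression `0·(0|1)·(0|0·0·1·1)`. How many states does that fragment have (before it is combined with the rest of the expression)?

20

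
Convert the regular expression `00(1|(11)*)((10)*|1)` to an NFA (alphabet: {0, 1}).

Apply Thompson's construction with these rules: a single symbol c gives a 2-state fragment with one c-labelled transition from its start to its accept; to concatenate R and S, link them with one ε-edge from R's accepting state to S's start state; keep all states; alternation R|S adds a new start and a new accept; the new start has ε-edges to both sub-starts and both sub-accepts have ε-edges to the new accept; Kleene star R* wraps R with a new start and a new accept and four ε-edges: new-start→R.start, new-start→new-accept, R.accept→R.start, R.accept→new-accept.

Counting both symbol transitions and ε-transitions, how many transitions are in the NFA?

Recursing over subexpressions:
Each of the 8 symbol leaves contributes 1 transition (1 symbol, 0 ε).
  11 : 3 transitions (2 symbol, 1 ε)
  (11)* : 7 transitions (2 symbol, 5 ε)
  1|(11)* : 12 transitions (3 symbol, 9 ε)
  10 : 3 transitions (2 symbol, 1 ε)
  (10)* : 7 transitions (2 symbol, 5 ε)
  (10)*|1 : 12 transitions (3 symbol, 9 ε)
  00(1|(11)*)((10)*|1) : 29 transitions (8 symbol, 21 ε)

29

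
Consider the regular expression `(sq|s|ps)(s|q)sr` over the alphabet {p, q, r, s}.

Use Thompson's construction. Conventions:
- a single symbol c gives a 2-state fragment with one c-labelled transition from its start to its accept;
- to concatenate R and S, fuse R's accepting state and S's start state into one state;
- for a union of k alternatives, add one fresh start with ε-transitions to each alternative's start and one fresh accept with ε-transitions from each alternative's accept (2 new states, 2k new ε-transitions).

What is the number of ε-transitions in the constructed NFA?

Per subexpression:
Each of the 9 symbol leaves contributes 0 ε-transitions.
  sq — 0 ε-transitions
  ps — 0 ε-transitions
  sq|s|ps — 6 ε-transitions
  s|q — 4 ε-transitions
  (sq|s|ps)(s|q)sr — 10 ε-transitions

10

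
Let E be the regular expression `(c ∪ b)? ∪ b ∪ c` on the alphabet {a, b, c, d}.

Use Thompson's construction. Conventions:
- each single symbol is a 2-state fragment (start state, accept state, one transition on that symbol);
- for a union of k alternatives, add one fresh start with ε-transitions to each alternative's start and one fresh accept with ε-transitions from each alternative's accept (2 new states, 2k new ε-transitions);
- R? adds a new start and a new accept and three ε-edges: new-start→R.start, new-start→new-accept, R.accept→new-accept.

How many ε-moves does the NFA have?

Recursing over subexpressions:
Each of the 4 symbol leaves contributes 0 ε-transitions.
  c ∪ b : 4 ε-transitions
  (c ∪ b)? : 7 ε-transitions
  (c ∪ b)? ∪ b ∪ c : 13 ε-transitions

13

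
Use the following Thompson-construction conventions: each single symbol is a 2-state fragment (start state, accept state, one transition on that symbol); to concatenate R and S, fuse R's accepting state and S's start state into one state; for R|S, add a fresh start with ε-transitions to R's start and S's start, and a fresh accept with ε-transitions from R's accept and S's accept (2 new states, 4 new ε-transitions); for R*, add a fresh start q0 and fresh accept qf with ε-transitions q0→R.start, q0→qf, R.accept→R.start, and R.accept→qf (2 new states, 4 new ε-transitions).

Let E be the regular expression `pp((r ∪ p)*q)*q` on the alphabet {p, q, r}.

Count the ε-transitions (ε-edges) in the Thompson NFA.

12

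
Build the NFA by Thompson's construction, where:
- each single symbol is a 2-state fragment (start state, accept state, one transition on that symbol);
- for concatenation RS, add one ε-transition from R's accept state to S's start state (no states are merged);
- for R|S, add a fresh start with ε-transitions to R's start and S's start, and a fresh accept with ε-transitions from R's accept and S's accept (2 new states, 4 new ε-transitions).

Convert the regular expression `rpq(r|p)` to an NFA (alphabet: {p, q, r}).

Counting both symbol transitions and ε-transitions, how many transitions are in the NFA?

12

By structural recursion:
Each of the 5 symbol leaves contributes 1 transition (1 symbol, 0 ε).
  r|p → 6 transitions (2 symbol, 4 ε)
  rpq(r|p) → 12 transitions (5 symbol, 7 ε)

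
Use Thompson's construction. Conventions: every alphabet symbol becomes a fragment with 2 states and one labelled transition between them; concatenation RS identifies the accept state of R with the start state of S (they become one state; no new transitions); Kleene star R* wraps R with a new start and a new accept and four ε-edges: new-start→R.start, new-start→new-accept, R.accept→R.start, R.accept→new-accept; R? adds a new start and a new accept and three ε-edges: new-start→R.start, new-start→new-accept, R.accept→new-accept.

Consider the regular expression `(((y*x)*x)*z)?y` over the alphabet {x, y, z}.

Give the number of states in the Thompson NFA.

14

Recursing over subexpressions:
Each of the 5 symbol leaves contributes a 2-state fragment.
  y* — 4 states
  y*x — 5 states
  (y*x)* — 7 states
  (y*x)*x — 8 states
  ((y*x)*x)* — 10 states
  ((y*x)*x)*z — 11 states
  (((y*x)*x)*z)? — 13 states
  (((y*x)*x)*z)?y — 14 states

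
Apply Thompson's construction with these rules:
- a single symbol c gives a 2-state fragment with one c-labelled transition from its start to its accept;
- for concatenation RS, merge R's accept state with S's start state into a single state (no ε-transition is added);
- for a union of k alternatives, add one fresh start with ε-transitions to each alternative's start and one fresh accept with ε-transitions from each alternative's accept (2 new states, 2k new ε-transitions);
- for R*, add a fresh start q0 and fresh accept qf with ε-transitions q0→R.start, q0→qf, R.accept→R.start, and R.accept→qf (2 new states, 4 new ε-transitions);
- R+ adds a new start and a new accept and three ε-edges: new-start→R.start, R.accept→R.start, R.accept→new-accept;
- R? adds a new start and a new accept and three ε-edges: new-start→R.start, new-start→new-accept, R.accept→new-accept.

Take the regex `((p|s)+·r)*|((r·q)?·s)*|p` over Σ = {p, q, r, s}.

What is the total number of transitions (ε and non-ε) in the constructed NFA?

Bottom-up over the parse tree:
Each of the 7 symbol leaves contributes 1 transition (1 symbol, 0 ε).
  p|s — 6 transitions (2 symbol, 4 ε)
  (p|s)+ — 9 transitions (2 symbol, 7 ε)
  (p|s)+·r — 10 transitions (3 symbol, 7 ε)
  ((p|s)+·r)* — 14 transitions (3 symbol, 11 ε)
  r·q — 2 transitions (2 symbol, 0 ε)
  (r·q)? — 5 transitions (2 symbol, 3 ε)
  (r·q)?·s — 6 transitions (3 symbol, 3 ε)
  ((r·q)?·s)* — 10 transitions (3 symbol, 7 ε)
  ((p|s)+·r)*|((r·q)?·s)*|p — 31 transitions (7 symbol, 24 ε)

31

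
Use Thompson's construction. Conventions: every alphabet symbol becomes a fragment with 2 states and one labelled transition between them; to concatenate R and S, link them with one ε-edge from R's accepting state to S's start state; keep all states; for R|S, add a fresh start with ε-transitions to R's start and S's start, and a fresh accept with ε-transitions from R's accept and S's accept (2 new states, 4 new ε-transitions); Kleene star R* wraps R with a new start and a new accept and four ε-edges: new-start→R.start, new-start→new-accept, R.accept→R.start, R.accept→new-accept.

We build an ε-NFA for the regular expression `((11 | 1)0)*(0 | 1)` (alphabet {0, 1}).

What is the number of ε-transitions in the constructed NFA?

15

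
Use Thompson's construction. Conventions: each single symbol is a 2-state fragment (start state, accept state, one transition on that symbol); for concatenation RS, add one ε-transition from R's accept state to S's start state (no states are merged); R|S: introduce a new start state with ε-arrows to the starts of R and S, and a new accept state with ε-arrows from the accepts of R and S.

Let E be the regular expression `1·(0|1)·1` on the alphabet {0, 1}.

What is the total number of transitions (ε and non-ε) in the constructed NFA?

Bottom-up over the parse tree:
Each of the 4 symbol leaves contributes 1 transition (1 symbol, 0 ε).
  0|1 — 6 transitions (2 symbol, 4 ε)
  1·(0|1)·1 — 10 transitions (4 symbol, 6 ε)

10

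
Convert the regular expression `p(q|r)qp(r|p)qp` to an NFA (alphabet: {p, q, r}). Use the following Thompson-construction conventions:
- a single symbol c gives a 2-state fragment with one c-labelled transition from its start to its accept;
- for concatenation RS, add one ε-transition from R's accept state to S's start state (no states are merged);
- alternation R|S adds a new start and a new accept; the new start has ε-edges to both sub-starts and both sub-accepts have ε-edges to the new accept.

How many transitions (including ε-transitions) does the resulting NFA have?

23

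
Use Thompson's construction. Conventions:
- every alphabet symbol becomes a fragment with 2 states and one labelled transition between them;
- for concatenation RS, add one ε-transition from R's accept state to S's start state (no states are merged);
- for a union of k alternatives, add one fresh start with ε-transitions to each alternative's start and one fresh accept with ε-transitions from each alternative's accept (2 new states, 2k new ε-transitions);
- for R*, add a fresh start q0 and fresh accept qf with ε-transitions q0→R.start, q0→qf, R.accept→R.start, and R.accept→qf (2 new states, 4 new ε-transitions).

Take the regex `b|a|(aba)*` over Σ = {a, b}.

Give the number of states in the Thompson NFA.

14

By structural recursion:
Each of the 5 symbol leaves contributes a 2-state fragment.
  aba → 6 states
  (aba)* → 8 states
  b|a|(aba)* → 14 states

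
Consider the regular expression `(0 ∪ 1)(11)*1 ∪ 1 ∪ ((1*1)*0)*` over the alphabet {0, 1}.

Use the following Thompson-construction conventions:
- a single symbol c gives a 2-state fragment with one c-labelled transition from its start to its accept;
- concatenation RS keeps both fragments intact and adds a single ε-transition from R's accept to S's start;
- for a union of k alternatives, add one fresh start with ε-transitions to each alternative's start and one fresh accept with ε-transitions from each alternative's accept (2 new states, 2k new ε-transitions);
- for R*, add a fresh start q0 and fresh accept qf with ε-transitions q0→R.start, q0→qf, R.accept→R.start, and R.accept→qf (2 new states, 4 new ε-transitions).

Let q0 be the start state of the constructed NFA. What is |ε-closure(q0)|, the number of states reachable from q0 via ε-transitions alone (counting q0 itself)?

15

Work bottom-up. For each fragment F, track |ε-closure(F.start)| and whether F's accept lies in that closure (i.e. whether F accepts ε). A single-symbol fragment has closure size 1 and does not accept ε.
  0 ∪ 1 → new start ε-reaches every alternative's start; none of them accept ε, so the new accept is not reached: C = 1 + 1 + 1 = 3
  11 → same as the first factor's closure: C = 1
  (11)* → C = 1 (new start) + 1 (body) + 1 (new accept) = 3
  (0 ∪ 1)(11)*1 → same as the first factor's closure: C = 3
  1* → new start has ε-edges to the inner start and to the new accept, so C = 2 + 1 = 3
  1*1 → C = 3 + 1 = 4 (closure spills across the concat boundary because the left factor accepts ε)
  (1*1)* → the star's fresh start ε-reaches both the body's start and the fresh accept: C = 2 + 4 = 6
  (1*1)*0 → the left operand accepts ε, so the closure extends into the next operand (via the concat ε-link); C = 6 + 1 = 7
  ((1*1)*0)* → C = 1 (new start) + 7 (body) + 1 (new accept) = 9
  (0 ∪ 1)(11)*1 ∪ 1 ∪ ((1*1)*0)* → C = 1 (new start) + (3 + 1 + 9) + 1 (new accept, since some branch ε-reaches its own accept) = 15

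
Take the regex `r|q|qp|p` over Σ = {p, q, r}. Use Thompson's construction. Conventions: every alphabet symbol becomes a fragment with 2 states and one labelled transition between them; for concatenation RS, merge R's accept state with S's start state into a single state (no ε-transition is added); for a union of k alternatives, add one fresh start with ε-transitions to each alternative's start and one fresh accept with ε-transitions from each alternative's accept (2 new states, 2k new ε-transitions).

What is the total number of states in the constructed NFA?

Recursing over subexpressions:
Each of the 5 symbol leaves contributes a 2-state fragment.
  qp : 3 states
  r|q|qp|p : 11 states

11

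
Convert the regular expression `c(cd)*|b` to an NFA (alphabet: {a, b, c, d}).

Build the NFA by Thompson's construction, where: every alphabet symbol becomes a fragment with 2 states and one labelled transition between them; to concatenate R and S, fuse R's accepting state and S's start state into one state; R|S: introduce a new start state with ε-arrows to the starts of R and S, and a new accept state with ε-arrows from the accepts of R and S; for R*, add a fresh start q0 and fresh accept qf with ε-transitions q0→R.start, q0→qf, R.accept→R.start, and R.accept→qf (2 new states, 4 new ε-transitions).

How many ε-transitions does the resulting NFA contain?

Per subexpression:
Each of the 4 symbol leaves contributes 0 ε-transitions.
  cd → 0 ε-transitions
  (cd)* → 4 ε-transitions
  c(cd)* → 4 ε-transitions
  c(cd)*|b → 8 ε-transitions

8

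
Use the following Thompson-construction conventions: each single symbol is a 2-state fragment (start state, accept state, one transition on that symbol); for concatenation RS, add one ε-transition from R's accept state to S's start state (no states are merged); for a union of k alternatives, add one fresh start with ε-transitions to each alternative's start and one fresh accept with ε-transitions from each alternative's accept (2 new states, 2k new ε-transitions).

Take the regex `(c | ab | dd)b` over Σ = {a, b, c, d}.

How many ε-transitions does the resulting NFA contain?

Building bottom-up:
Each of the 6 symbol leaves contributes 0 ε-transitions.
  ab — 1 ε-transition
  dd — 1 ε-transition
  c | ab | dd — 8 ε-transitions
  (c | ab | dd)b — 9 ε-transitions

9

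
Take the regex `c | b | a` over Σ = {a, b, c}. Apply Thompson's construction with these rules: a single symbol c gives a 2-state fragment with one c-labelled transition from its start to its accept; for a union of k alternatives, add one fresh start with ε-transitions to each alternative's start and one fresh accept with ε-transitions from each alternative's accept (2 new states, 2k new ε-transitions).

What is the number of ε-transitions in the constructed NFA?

Per subexpression:
Each of the 3 symbol leaves contributes 0 ε-transitions.
  c | b | a — 6 ε-transitions

6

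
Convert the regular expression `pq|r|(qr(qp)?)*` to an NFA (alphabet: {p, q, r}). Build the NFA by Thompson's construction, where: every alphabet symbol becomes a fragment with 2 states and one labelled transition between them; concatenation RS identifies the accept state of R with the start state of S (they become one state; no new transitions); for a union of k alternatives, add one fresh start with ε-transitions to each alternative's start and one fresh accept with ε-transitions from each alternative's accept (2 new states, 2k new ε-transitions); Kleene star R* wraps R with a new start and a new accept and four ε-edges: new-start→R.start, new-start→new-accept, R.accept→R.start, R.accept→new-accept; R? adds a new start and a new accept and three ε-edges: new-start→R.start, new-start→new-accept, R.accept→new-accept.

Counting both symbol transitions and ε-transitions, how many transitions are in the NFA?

20

Bottom-up over the parse tree:
Each of the 7 symbol leaves contributes 1 transition (1 symbol, 0 ε).
  pq → 2 transitions (2 symbol, 0 ε)
  qp → 2 transitions (2 symbol, 0 ε)
  (qp)? → 5 transitions (2 symbol, 3 ε)
  qr(qp)? → 7 transitions (4 symbol, 3 ε)
  (qr(qp)?)* → 11 transitions (4 symbol, 7 ε)
  pq|r|(qr(qp)?)* → 20 transitions (7 symbol, 13 ε)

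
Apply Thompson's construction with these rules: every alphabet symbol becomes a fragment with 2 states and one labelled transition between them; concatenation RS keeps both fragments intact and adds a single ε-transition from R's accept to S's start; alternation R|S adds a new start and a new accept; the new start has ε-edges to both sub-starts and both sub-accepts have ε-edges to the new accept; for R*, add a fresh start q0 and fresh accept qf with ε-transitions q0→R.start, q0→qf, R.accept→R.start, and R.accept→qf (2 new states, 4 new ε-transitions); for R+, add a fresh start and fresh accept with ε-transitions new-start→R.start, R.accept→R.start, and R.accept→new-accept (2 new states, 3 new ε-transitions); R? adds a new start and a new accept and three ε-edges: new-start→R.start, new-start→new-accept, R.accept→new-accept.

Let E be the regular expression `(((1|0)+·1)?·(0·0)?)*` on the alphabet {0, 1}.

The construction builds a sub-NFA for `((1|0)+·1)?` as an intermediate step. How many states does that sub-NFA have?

12

Fragment for `((1|0)+·1)?`:
Each of the 3 symbol leaves contributes a 2-state fragment.
  1|0 → 6 states
  (1|0)+ → 8 states
  (1|0)+·1 → 10 states
  ((1|0)+·1)? → 12 states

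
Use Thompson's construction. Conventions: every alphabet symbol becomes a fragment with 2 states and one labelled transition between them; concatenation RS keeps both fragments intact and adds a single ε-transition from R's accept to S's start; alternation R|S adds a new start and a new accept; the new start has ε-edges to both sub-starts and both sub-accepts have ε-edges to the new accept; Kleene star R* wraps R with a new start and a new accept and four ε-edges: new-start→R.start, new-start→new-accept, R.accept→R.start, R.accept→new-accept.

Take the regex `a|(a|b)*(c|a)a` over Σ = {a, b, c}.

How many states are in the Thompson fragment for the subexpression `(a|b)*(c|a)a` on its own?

Fragment for `(a|b)*(c|a)a`:
Each of the 5 symbol leaves contributes a 2-state fragment.
  a|b — 6 states
  (a|b)* — 8 states
  c|a — 6 states
  (a|b)*(c|a)a — 16 states

16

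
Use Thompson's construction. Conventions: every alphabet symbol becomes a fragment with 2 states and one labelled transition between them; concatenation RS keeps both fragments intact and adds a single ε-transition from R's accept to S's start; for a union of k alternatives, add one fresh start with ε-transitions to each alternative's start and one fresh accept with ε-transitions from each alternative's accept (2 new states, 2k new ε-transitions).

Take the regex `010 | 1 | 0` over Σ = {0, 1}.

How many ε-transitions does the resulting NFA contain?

Building bottom-up:
Each of the 5 symbol leaves contributes 0 ε-transitions.
  010 = 2 ε-transitions
  010 | 1 | 0 = 8 ε-transitions

8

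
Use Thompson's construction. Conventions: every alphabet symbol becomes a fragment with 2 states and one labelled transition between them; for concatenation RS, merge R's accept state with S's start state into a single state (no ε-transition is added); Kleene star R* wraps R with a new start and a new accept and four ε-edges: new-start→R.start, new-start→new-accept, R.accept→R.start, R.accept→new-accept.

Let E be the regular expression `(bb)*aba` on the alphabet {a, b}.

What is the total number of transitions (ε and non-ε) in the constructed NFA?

Recursing over subexpressions:
Each of the 5 symbol leaves contributes 1 transition (1 symbol, 0 ε).
  bb : 2 transitions (2 symbol, 0 ε)
  (bb)* : 6 transitions (2 symbol, 4 ε)
  (bb)*aba : 9 transitions (5 symbol, 4 ε)

9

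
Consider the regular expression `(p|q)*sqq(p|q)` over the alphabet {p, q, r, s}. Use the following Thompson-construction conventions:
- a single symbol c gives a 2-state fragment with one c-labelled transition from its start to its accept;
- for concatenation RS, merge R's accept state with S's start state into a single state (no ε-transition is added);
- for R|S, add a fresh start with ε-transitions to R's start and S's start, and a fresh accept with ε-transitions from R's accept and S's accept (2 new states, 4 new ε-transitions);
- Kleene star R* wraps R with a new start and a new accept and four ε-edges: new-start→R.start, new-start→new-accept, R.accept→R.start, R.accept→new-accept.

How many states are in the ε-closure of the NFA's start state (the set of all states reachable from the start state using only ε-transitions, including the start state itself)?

Compute the ε-closure size of each fragment's start state recursively; a symbol fragment's start has no outgoing ε-edge, so its closure is just itself (size 1).
  p|q → |closure| = 1 + 1 + 1 = 3 (the new accept is not ε-reachable since no branch accepts ε)
  (p|q)* → the star's fresh start ε-reaches both the body's start and the fresh accept: |closure| = 2 + 3 = 5
  p|q → |closure| = 1 + 1 + 1 = 3 (the new accept is not ε-reachable since no branch accepts ε)
  (p|q)*sqq(p|q) → the left operand accepts ε, so the closure extends into the next operand (the shared merged state is already counted); |closure| = 5 + (1−1) = 5

5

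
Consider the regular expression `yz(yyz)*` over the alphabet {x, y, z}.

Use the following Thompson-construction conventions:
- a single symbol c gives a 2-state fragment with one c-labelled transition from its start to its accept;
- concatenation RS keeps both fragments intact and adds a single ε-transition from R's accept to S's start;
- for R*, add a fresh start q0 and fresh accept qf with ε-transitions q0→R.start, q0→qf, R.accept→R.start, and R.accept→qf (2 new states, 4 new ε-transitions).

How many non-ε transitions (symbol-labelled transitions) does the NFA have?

5

Per subexpression:
Each of the 5 symbol leaves contributes exactly 1 symbol transition.
  yyz — 3 symbol transitions
  (yyz)* — 3 symbol transitions
  yz(yyz)* — 5 symbol transitions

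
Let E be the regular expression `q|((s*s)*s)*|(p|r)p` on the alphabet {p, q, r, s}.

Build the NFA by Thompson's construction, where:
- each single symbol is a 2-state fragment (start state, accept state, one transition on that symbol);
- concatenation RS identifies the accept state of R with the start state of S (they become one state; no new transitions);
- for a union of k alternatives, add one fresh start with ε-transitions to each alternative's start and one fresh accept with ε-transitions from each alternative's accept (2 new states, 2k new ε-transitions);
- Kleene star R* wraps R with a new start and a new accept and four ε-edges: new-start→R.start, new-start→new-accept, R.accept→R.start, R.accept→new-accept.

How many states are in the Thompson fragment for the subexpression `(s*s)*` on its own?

Fragment for `(s*s)*`:
Each of the 2 symbol leaves contributes a 2-state fragment.
  s* = 4 states
  s*s = 5 states
  (s*s)* = 7 states

7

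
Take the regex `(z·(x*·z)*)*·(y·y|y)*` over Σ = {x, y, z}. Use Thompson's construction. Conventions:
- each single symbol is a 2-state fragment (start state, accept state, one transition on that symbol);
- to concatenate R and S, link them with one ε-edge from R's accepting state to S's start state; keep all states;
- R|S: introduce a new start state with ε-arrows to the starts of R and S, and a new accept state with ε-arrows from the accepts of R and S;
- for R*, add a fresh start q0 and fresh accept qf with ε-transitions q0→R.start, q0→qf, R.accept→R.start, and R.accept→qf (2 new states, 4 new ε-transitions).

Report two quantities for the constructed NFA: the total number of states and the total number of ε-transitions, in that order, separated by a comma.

Recursing over subexpressions:
Each of the 6 symbol leaves contributes 2 states and 0 ε-transitions.
  x* : 4 states, 4 ε-transitions
  x*·z : 6 states, 5 ε-transitions
  (x*·z)* : 8 states, 9 ε-transitions
  z·(x*·z)* : 10 states, 10 ε-transitions
  (z·(x*·z)*)* : 12 states, 14 ε-transitions
  y·y : 4 states, 1 ε-transition
  y·y|y : 8 states, 5 ε-transitions
  (y·y|y)* : 10 states, 9 ε-transitions
  (z·(x*·z)*)*·(y·y|y)* : 22 states, 24 ε-transitions

22, 24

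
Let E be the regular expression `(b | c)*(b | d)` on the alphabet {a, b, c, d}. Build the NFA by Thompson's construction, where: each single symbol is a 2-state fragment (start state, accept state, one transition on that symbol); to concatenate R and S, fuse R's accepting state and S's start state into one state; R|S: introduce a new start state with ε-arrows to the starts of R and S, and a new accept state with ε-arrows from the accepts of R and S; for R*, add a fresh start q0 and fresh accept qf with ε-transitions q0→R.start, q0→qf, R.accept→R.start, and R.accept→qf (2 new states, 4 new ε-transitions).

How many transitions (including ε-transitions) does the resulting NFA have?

16

Bottom-up over the parse tree:
Each of the 4 symbol leaves contributes 1 transition (1 symbol, 0 ε).
  b | c — 6 transitions (2 symbol, 4 ε)
  (b | c)* — 10 transitions (2 symbol, 8 ε)
  b | d — 6 transitions (2 symbol, 4 ε)
  (b | c)*(b | d) — 16 transitions (4 symbol, 12 ε)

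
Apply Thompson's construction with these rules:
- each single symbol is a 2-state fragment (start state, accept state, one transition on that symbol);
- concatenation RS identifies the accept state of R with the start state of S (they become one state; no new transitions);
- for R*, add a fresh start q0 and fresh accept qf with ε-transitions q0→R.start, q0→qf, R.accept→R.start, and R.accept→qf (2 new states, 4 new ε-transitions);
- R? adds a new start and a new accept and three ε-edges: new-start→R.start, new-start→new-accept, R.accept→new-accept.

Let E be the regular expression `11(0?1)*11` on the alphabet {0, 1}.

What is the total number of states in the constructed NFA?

Per subexpression:
Each of the 6 symbol leaves contributes a 2-state fragment.
  0? : 4 states
  0?1 : 5 states
  (0?1)* : 7 states
  11(0?1)*11 : 11 states

11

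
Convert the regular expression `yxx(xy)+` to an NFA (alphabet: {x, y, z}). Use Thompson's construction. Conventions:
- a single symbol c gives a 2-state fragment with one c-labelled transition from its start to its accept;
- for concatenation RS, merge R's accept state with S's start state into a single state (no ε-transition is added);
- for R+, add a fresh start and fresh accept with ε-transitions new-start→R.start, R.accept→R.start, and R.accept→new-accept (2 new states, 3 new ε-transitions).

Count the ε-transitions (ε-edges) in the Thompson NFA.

Recursing over subexpressions:
Each of the 5 symbol leaves contributes 0 ε-transitions.
  xy — 0 ε-transitions
  (xy)+ — 3 ε-transitions
  yxx(xy)+ — 3 ε-transitions

3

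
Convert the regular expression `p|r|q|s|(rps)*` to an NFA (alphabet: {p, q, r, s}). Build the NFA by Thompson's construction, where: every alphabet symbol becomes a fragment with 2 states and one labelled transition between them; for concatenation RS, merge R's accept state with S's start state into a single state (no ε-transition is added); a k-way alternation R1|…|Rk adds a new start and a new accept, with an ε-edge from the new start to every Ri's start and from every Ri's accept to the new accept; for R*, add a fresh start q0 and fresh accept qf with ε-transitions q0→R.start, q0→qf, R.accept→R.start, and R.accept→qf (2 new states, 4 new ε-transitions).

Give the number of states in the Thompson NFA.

16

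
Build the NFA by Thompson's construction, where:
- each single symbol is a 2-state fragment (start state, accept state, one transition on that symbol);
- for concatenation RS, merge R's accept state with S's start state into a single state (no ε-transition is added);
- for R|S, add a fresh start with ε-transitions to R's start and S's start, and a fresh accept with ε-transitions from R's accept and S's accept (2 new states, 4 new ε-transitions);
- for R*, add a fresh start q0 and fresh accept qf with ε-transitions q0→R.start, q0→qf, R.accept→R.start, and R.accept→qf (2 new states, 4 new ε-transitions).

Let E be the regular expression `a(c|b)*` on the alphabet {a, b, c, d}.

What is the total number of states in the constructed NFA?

Per subexpression:
Each of the 3 symbol leaves contributes a 2-state fragment.
  c|b = 6 states
  (c|b)* = 8 states
  a(c|b)* = 9 states

9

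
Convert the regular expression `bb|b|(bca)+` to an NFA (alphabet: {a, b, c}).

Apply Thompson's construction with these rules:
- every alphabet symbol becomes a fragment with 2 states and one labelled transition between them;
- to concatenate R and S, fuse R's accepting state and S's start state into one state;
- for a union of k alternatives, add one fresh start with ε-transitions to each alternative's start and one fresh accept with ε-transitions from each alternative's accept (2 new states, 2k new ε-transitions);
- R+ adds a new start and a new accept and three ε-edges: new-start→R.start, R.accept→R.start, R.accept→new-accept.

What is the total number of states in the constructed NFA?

Building bottom-up:
Each of the 6 symbol leaves contributes a 2-state fragment.
  bb = 3 states
  bca = 4 states
  (bca)+ = 6 states
  bb|b|(bca)+ = 13 states

13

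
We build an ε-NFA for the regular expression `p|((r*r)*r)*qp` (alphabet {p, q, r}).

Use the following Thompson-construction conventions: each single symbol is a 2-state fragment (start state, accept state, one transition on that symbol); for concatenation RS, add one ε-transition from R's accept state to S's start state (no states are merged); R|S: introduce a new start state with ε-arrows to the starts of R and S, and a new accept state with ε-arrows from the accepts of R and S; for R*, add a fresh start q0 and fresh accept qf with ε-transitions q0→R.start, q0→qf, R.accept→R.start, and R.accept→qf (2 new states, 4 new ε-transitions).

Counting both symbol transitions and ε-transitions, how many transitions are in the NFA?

26

By structural recursion:
Each of the 6 symbol leaves contributes 1 transition (1 symbol, 0 ε).
  r* — 5 transitions (1 symbol, 4 ε)
  r*r — 7 transitions (2 symbol, 5 ε)
  (r*r)* — 11 transitions (2 symbol, 9 ε)
  (r*r)*r — 13 transitions (3 symbol, 10 ε)
  ((r*r)*r)* — 17 transitions (3 symbol, 14 ε)
  ((r*r)*r)*qp — 21 transitions (5 symbol, 16 ε)
  p|((r*r)*r)*qp — 26 transitions (6 symbol, 20 ε)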